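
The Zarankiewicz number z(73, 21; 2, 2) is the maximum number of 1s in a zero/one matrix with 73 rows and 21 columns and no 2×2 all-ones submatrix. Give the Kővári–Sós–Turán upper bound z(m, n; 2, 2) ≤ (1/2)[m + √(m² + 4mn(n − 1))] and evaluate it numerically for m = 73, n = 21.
z(73, 21; 2, 2) ≤ (1/2)[73 + √(73² + 4·73·21·20)] = (1/2)[73 + √127969] = 215.3638

Kővári–Sós–Turán: let r_1, ..., r_73 be the row sums and z = Σ r_i the total number of 1s. Each pair of columns can share at most one row with both entries 1 (else a 2×2 all-ones block appears), so Σ_i C(r_i, 2) ≤ C(21, 2) = 210. By convexity Σ_i C(r_i, 2) ≥ 73·C(z/73, 2) = z(z − 73)/(2·73), giving z² − 73z − 73·21·20 ≤ 0 and hence z ≤ (1/2)[73 + √(5329 + 4·30660)] = (1/2)[73 + √127969] ≈ (1/2)(73 + 357.7275) = 215.3638.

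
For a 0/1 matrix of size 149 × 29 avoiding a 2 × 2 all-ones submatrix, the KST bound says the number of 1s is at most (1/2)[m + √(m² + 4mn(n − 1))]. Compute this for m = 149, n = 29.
z(149, 29; 2, 2) ≤ (1/2)[149 + √(149² + 4·149·29·28)] = (1/2)[149 + √506153] = 430.2222

Kővári–Sós–Turán: let r_1, ..., r_149 be the row sums and z = Σ r_i the total number of 1s. Each pair of columns can share at most one row with both entries 1 (else a 2×2 all-ones block appears), so Σ_i C(r_i, 2) ≤ C(29, 2) = 406. By convexity Σ_i C(r_i, 2) ≥ 149·C(z/149, 2) = z(z − 149)/(2·149), giving z² − 149z − 149·29·28 ≤ 0 and hence z ≤ (1/2)[149 + √(22201 + 4·120988)] = (1/2)[149 + √506153] ≈ (1/2)(149 + 711.4443) = 430.2222.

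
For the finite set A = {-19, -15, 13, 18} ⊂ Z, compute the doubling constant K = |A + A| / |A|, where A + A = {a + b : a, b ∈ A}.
K = |A + A| / |A| = 10/4 = 5/2

Enumerate A + A = {a + b : a, b ∈ A}. With |A| = 4, there are |A|^2 = 16 ordered sum pairs; collecting distinct values, A + A = {-38, -34, -30, -6, -2, -1, 3, 26, 31, 36}, so |A + A| = 10. Thus K = 10/4 = 5/2. For comparison, the minimum possible |A + A| over all 4-element sets is 2·4 − 1 = 7 (so min K = 7/4), attained only by arithmetic progressions.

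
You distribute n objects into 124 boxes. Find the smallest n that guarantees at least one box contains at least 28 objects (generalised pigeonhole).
n = (28 − 1)·124 + 1 = 3349

By the generalised pigeonhole principle, to guarantee some box contains ≥ r objects we need more than (r − 1) · k objects total. Threshold: n = (r − 1) · k + 1. With r = 28 and k = 124: n = 27 · 124 + 1 = 3348 + 1 = 3349. For n = 3348 = 27 · 124, we can put exactly 27 objects in every box, avoiding 28 in any single one — so 3349 is tight.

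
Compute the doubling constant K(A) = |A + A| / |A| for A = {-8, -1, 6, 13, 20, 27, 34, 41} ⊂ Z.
K = |A + A| / |A| = 15/8

Enumerate A + A = {a + b : a, b ∈ A}. With |A| = 8, there are |A|^2 = 64 ordered sum pairs; collecting distinct values, A + A = {-16, -9, -2, 5, 12, 19, 26, 33, 40, 47, 54, 61, 68, 75, 82}, so |A + A| = 15. Thus K = 15/8. Here |A + A| = 2|A| − 1 = 15, the minimum possible — so K = 15/8 is minimal, which holds iff A is an arithmetic progression.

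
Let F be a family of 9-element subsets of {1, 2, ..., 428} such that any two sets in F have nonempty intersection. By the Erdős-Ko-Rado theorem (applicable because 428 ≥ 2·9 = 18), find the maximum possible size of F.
max |F| = C(427, 8) = 25659958042163025

The Erdős-Ko-Rado theorem states: for n ≥ 2k, an intersecting family of k-subsets of an n-element set has size at most C(n − 1, k − 1), with equality for 'star' families {A ⊆ [n] : |A| = k, i ∈ A} (fix an element i). For n = 428, k = 9: C(427, 8) = 25659958042163025.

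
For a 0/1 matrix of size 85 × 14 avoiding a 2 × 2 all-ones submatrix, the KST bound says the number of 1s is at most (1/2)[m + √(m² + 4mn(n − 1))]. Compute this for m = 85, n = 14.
z(85, 14; 2, 2) ≤ (1/2)[85 + √(85² + 4·85·14·13)] = (1/2)[85 + √69105] = 173.9391

Kővári–Sós–Turán: let r_1, ..., r_85 be the row sums and z = Σ r_i the total number of 1s. Each pair of columns can share at most one row with both entries 1 (else a 2×2 all-ones block appears), so Σ_i C(r_i, 2) ≤ C(14, 2) = 91. By convexity Σ_i C(r_i, 2) ≥ 85·C(z/85, 2) = z(z − 85)/(2·85), giving z² − 85z − 85·14·13 ≤ 0 and hence z ≤ (1/2)[85 + √(7225 + 4·15470)] = (1/2)[85 + √69105] ≈ (1/2)(85 + 262.8783) = 173.9391.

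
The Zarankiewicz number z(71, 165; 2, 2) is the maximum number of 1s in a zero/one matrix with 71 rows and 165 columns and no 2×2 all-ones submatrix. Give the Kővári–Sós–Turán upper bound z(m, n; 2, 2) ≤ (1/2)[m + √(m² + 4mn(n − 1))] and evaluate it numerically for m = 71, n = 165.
z(71, 165; 2, 2) ≤ (1/2)[71 + √(71² + 4·71·165·164)] = (1/2)[71 + √7690081] = 1422.0498

Kővári–Sós–Turán: let r_1, ..., r_71 be the row sums and z = Σ r_i the total number of 1s. Each pair of columns can share at most one row with both entries 1 (else a 2×2 all-ones block appears), so Σ_i C(r_i, 2) ≤ C(165, 2) = 13530. By convexity Σ_i C(r_i, 2) ≥ 71·C(z/71, 2) = z(z − 71)/(2·71), giving z² − 71z − 71·165·164 ≤ 0 and hence z ≤ (1/2)[71 + √(5041 + 4·1921260)] = (1/2)[71 + √7690081] ≈ (1/2)(71 + 2773.0995) = 1422.0498.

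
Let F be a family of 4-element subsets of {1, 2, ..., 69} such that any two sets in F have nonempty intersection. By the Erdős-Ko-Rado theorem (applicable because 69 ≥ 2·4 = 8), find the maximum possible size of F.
max |F| = C(68, 3) = 50116

Erdős-Ko-Rado (1961): when n ≥ 2k, max |F| = C(n−1, k−1). The bound is attained by the star {A : i ∈ A} for any fixed i ∈ [n]. Here C(69−1, 4−1) = C(68, 3) = 50116.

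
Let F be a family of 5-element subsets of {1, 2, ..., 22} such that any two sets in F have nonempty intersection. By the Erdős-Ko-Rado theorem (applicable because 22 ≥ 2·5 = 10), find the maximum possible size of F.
max |F| = C(21, 4) = 5985

The Erdős-Ko-Rado theorem states: for n ≥ 2k, an intersecting family of k-subsets of an n-element set has size at most C(n − 1, k − 1), with equality for 'star' families {A ⊆ [n] : |A| = k, i ∈ A} (fix an element i). For n = 22, k = 5: C(21, 4) = 5985.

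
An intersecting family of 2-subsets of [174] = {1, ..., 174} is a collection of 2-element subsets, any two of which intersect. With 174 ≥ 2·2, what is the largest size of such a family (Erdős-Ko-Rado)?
max |F| = C(173, 1) = 173

Erdős-Ko-Rado (1961): when n ≥ 2k, max |F| = C(n−1, k−1). The bound is attained by the star {A : i ∈ A} for any fixed i ∈ [n]. Here C(174−1, 2−1) = C(173, 1) = 173.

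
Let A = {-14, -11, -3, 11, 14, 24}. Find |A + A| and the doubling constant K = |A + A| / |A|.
K = |A + A| / |A| = 20/6 = 10/3

Enumerate A + A = {a + b : a, b ∈ A}. With |A| = 6, there are |A|^2 = 36 ordered sum pairs; collecting distinct values, A + A = {-28, -25, -22, -17, -14, -6, -3, 0, 3, 8, 10, 11, 13, 21, 22, 25, 28, 35, 38, 48}, so |A + A| = 20. Thus K = 20/6 = 10/3. For comparison, the minimum possible |A + A| over all 6-element sets is 2·6 − 1 = 11 (so min K = 11/6), attained only by arithmetic progressions.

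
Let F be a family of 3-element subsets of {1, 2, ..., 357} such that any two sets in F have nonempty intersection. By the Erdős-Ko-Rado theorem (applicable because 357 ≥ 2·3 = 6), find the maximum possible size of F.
max |F| = C(356, 2) = 63190

The Erdős-Ko-Rado theorem states: for n ≥ 2k, an intersecting family of k-subsets of an n-element set has size at most C(n − 1, k − 1), with equality for 'star' families {A ⊆ [n] : |A| = k, i ∈ A} (fix an element i). For n = 357, k = 3: C(356, 2) = 63190.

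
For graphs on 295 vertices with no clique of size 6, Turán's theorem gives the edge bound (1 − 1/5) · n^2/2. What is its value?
Turán density bound = (4/5) · 295^2/2 = 34810

Turán's theorem: ex(n, K_{r+1}) is achieved by the complete r-partite Turán graph T(n, r) with parts as balanced as possible, and is at most (1 − 1/r) · n^2/2. For r = 5, n = 295: the density bound is (4/5) · 87025/2 = 34810. Since 5 ∣ 295, the Turán graph T(295, 5) has parts of equal size 59, and its edge count e(T(295, 5)) = 34810 attains the density bound exactly.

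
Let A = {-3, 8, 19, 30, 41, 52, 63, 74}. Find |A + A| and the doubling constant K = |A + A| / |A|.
K = |A + A| / |A| = 15/8

Enumerate A + A = {a + b : a, b ∈ A}. With |A| = 8, there are |A|^2 = 64 ordered sum pairs; collecting distinct values, A + A = {-6, 5, 16, 27, 38, 49, 60, 71, 82, 93, 104, 115, 126, 137, 148}, so |A + A| = 15. Thus K = 15/8. Here |A + A| = 2|A| − 1 = 15, the minimum possible — so K = 15/8 is minimal, which holds iff A is an arithmetic progression.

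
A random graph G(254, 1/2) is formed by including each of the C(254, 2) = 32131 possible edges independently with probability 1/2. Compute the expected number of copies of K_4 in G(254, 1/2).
E[# K_4] = C(254, 4) · (1/2)^C(4, 2) = 169362501 / 2^6 = 2646289.078125

For each 4-subset S of vertices (there are C(254, 4) = 169362501 such S), let X_S = 1 if S induces a K_4 (all C(4, 2) = 6 edges present). Then P(X_S = 1) = (1/2)^6 = 1/64. By linearity of expectation, E[# K_4] = C(254, 4) · (1/2)^6 = 169362501 / 64 = 2646289.078125.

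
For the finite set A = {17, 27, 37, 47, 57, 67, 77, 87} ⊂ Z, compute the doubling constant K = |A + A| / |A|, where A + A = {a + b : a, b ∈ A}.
K = |A + A| / |A| = 15/8

Enumerate A + A = {a + b : a, b ∈ A}. With |A| = 8, there are |A|^2 = 64 ordered sum pairs; collecting distinct values, A + A = {34, 44, 54, 64, 74, 84, 94, 104, 114, 124, 134, 144, 154, 164, 174}, so |A + A| = 15. Thus K = 15/8. Here |A + A| = 2|A| − 1 = 15, the minimum possible — so K = 15/8 is minimal, which holds iff A is an arithmetic progression.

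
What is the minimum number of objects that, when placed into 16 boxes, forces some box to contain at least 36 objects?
n = (36 − 1)·16 + 1 = 561

By the generalised pigeonhole principle, to guarantee some box contains ≥ r objects we need more than (r − 1) · k objects total. Threshold: n = (r − 1) · k + 1. With r = 36 and k = 16: n = 35 · 16 + 1 = 560 + 1 = 561. For n = 560 = 35 · 16, we can put exactly 35 objects in every box, avoiding 36 in any single one — so 561 is tight.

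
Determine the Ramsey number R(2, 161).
R(2, 161) = 161

R(2, k) = k for all k ≥ 2: in a 2-colouring of K_k, either some edge is red (a red K_2) or all edges are blue (a blue K_k). And K_{160} coloured all-blue has no blue K_161, so R(2, 161) > 160. Hence R(2, 161) = 161.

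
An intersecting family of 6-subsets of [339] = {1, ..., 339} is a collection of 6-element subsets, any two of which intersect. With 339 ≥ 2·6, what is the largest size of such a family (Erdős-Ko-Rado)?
max |F| = C(338, 5) = 35685838552

Erdős-Ko-Rado (1961): when n ≥ 2k, max |F| = C(n−1, k−1). The bound is attained by the star {A : i ∈ A} for any fixed i ∈ [n]. Here C(339−1, 6−1) = C(338, 5) = 35685838552.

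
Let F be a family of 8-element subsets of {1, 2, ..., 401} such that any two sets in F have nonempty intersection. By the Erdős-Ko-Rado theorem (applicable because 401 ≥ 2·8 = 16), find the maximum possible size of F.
max |F| = C(400, 7) = 308364541201200

Erdős-Ko-Rado (1961): when n ≥ 2k, max |F| = C(n−1, k−1). The bound is attained by the star {A : i ∈ A} for any fixed i ∈ [n]. Here C(401−1, 8−1) = C(400, 7) = 308364541201200.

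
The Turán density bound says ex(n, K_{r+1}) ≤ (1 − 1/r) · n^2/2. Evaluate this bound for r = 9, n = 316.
Turán density bound = (8/9) · 316^2/2 = 399424/9 ≈ 44380.4444

Turán's theorem: ex(n, K_{r+1}) is achieved by the complete r-partite Turán graph T(n, r) with parts as balanced as possible, and is at most (1 − 1/r) · n^2/2. For r = 9, n = 316: the density bound is (8/9) · 99856/2 = 399424/9 ≈ 44380.4444. The integer-valued extremum is e(T(316, 9)) = 44380, which is strictly less than the density bound 399424/9 since 9 ∤ 316 (the parts of T(316, 9) cannot all be equal).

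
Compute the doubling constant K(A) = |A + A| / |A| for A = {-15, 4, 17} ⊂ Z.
K = |A + A| / |A| = 6/3 = 2

Enumerate A + A = {a + b : a, b ∈ A}. With |A| = 3, there are |A|^2 = 9 ordered sum pairs; collecting distinct values, A + A = {-30, -11, 2, 8, 21, 34}, so |A + A| = 6. Thus K = 6/3 = 2. For comparison, the minimum possible |A + A| over all 3-element sets is 2·3 − 1 = 5 (so min K = 5/3), attained only by arithmetic progressions.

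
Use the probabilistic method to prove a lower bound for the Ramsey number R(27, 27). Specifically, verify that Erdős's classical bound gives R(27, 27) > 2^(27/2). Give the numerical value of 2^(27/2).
2^(27/2) = 11585.2375; so R(27, 27) > 11585.2375

Colour each edge of K_n uniformly at random with red/blue. The expected number of monochromatic K_27 is C(n, 27) · 2 · 2^(−C(27,2)). If C(n, 27) · 2^(1 − C(27,2)) < 1, then with positive probability no monochromatic K_27 exists, so R(27, 27) > n. The standard estimate C(n, 27) ≤ n^27/27! shows this inequality holds whenever n ≤ 2^(27/2) (since 27! · 2^(C(27,2) − 1) > 2^(27^2/2) ≥ n^27). Hence R(27, 27) > 2^(27/2) = 11585.2375.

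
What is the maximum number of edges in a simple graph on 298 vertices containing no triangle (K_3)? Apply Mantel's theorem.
ex(298, K_3) = ⌊298^2/4⌋ = 22201

Mantel (1907): a triangle-free graph on n vertices has at most ⌊n^2/4⌋ edges, with equality for the complete bipartite graph K_{⌊n/2⌋, ⌈n/2⌉}. For n = 298: ⌊298^2/4⌋ = ⌊88804/4⌋ = 22201. The extremal graph is K_{149, 149}, which has 149·149 = 22201 edges.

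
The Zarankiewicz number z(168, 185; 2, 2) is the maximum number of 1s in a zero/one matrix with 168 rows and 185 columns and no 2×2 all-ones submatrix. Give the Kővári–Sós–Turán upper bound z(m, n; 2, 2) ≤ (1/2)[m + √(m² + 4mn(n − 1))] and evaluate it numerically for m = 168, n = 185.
z(168, 185; 2, 2) ≤ (1/2)[168 + √(168² + 4·168·185·184)] = (1/2)[168 + √22903104] = 2476.8594

Kővári–Sós–Turán: let r_1, ..., r_168 be the row sums and z = Σ r_i the total number of 1s. Each pair of columns can share at most one row with both entries 1 (else a 2×2 all-ones block appears), so Σ_i C(r_i, 2) ≤ C(185, 2) = 17020. By convexity Σ_i C(r_i, 2) ≥ 168·C(z/168, 2) = z(z − 168)/(2·168), giving z² − 168z − 168·185·184 ≤ 0 and hence z ≤ (1/2)[168 + √(28224 + 4·5718720)] = (1/2)[168 + √22903104] ≈ (1/2)(168 + 4785.7188) = 2476.8594.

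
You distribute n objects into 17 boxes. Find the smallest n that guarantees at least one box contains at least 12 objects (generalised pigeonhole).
n = (12 − 1)·17 + 1 = 188

By the generalised pigeonhole principle, to guarantee some box contains ≥ r objects we need more than (r − 1) · k objects total. Threshold: n = (r − 1) · k + 1. With r = 12 and k = 17: n = 11 · 17 + 1 = 187 + 1 = 188. For n = 187 = 11 · 17, we can put exactly 11 objects in every box, avoiding 12 in any single one — so 188 is tight.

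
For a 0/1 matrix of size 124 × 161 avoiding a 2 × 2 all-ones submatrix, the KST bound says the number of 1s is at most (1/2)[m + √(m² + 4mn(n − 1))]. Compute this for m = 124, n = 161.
z(124, 161; 2, 2) ≤ (1/2)[124 + √(124² + 4·124·161·160)] = (1/2)[124 + √12792336] = 1850.3188

Kővári–Sós–Turán: let r_1, ..., r_124 be the row sums and z = Σ r_i the total number of 1s. Each pair of columns can share at most one row with both entries 1 (else a 2×2 all-ones block appears), so Σ_i C(r_i, 2) ≤ C(161, 2) = 12880. By convexity Σ_i C(r_i, 2) ≥ 124·C(z/124, 2) = z(z − 124)/(2·124), giving z² − 124z − 124·161·160 ≤ 0 and hence z ≤ (1/2)[124 + √(15376 + 4·3194240)] = (1/2)[124 + √12792336] ≈ (1/2)(124 + 3576.6375) = 1850.3188.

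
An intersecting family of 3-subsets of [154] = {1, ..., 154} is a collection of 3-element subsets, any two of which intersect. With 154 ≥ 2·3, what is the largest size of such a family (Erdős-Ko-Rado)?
max |F| = C(153, 2) = 11628

The Erdős-Ko-Rado theorem states: for n ≥ 2k, an intersecting family of k-subsets of an n-element set has size at most C(n − 1, k − 1), with equality for 'star' families {A ⊆ [n] : |A| = k, i ∈ A} (fix an element i). For n = 154, k = 3: C(153, 2) = 11628.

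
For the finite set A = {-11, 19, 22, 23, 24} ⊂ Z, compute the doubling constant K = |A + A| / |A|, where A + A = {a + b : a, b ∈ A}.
K = |A + A| / |A| = 14/5

Enumerate A + A = {a + b : a, b ∈ A}. With |A| = 5, there are |A|^2 = 25 ordered sum pairs; collecting distinct values, A + A = {-22, 8, 11, 12, 13, 38, 41, 42, 43, 44, 45, 46, 47, 48}, so |A + A| = 14. Thus K = 14/5. For comparison, the minimum possible |A + A| over all 5-element sets is 2·5 − 1 = 9 (so min K = 9/5), attained only by arithmetic progressions.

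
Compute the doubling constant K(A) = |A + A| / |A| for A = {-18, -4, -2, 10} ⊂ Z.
K = |A + A| / |A| = 9/4

Enumerate A + A = {a + b : a, b ∈ A}. With |A| = 4, there are |A|^2 = 16 ordered sum pairs; collecting distinct values, A + A = {-36, -22, -20, -8, -6, -4, 6, 8, 20}, so |A + A| = 9. Thus K = 9/4. For comparison, the minimum possible |A + A| over all 4-element sets is 2·4 − 1 = 7 (so min K = 7/4), attained only by arithmetic progressions.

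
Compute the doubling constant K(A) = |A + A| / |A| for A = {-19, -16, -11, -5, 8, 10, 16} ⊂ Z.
K = |A + A| / |A| = 26/7

Enumerate A + A = {a + b : a, b ∈ A}. With |A| = 7, there are |A|^2 = 49 ordered sum pairs; collecting distinct values, A + A = {-38, -35, -32, -30, -27, -24, -22, -21, -16, -11, -10, -9, -8, -6, -3, -1, 0, 3, 5, 11, 16, 18, 20, 24, 26, 32}, so |A + A| = 26. Thus K = 26/7. For comparison, the minimum possible |A + A| over all 7-element sets is 2·7 − 1 = 13 (so min K = 13/7), attained only by arithmetic progressions.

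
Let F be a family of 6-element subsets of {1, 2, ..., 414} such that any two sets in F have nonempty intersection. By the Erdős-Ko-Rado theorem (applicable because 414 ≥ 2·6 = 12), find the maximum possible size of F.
max |F| = C(413, 5) = 97727099267

The Erdős-Ko-Rado theorem states: for n ≥ 2k, an intersecting family of k-subsets of an n-element set has size at most C(n − 1, k − 1), with equality for 'star' families {A ⊆ [n] : |A| = k, i ∈ A} (fix an element i). For n = 414, k = 6: C(413, 5) = 97727099267.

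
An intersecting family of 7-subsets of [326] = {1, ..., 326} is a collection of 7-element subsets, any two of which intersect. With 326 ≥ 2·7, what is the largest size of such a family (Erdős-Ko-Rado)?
max |F| = C(325, 6) = 1562461336800

Erdős-Ko-Rado (1961): when n ≥ 2k, max |F| = C(n−1, k−1). The bound is attained by the star {A : i ∈ A} for any fixed i ∈ [n]. Here C(326−1, 7−1) = C(325, 6) = 1562461336800.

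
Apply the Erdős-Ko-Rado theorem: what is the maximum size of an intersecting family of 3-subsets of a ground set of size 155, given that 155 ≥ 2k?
max |F| = C(154, 2) = 11781

The Erdős-Ko-Rado theorem states: for n ≥ 2k, an intersecting family of k-subsets of an n-element set has size at most C(n − 1, k − 1), with equality for 'star' families {A ⊆ [n] : |A| = k, i ∈ A} (fix an element i). For n = 155, k = 3: C(154, 2) = 11781.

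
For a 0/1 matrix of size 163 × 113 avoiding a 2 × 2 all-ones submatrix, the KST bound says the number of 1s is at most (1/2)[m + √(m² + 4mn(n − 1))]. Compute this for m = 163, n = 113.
z(163, 113; 2, 2) ≤ (1/2)[163 + √(163² + 4·163·113·112)] = (1/2)[163 + √8278281] = 1520.1001

Kővári–Sós–Turán: let r_1, ..., r_163 be the row sums and z = Σ r_i the total number of 1s. Each pair of columns can share at most one row with both entries 1 (else a 2×2 all-ones block appears), so Σ_i C(r_i, 2) ≤ C(113, 2) = 6328. By convexity Σ_i C(r_i, 2) ≥ 163·C(z/163, 2) = z(z − 163)/(2·163), giving z² − 163z − 163·113·112 ≤ 0 and hence z ≤ (1/2)[163 + √(26569 + 4·2062928)] = (1/2)[163 + √8278281] ≈ (1/2)(163 + 2877.2002) = 1520.1001.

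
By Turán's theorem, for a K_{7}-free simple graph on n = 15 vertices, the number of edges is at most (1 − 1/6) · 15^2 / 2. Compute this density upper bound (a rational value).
Turán density bound = (5/6) · 15^2/2 = 375/4 ≈ 93.75

Turán's theorem: ex(n, K_{r+1}) is achieved by the complete r-partite Turán graph T(n, r) with parts as balanced as possible, and is at most (1 − 1/r) · n^2/2. For r = 6, n = 15: the density bound is (5/6) · 225/2 = 375/4 ≈ 93.75. The integer-valued extremum is e(T(15, 6)) = 93, which is strictly less than the density bound 375/4 since 6 ∤ 15 (the parts of T(15, 6) cannot all be equal).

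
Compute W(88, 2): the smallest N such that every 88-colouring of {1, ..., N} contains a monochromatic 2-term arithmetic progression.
W(88, 2) = 88 + 1 = 89

A 2-term AP is any pair of integers, so a monochromatic 2-AP exists iff some colour is used at least twice. With 88 colours, the colouring i ↦ i on {1, ..., 88} uses each colour once, avoiding any monochromatic pair, so W(88, 2) > 88. For {1, ..., 89}, pigeonhole forces two integers of the same colour, which form a monochromatic 2-AP. Hence W(88, 2) = 89.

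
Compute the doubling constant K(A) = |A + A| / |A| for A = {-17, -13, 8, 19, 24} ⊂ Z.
K = |A + A| / |A| = 15/5 = 3

Enumerate A + A = {a + b : a, b ∈ A}. With |A| = 5, there are |A|^2 = 25 ordered sum pairs; collecting distinct values, A + A = {-34, -30, -26, -9, -5, 2, 6, 7, 11, 16, 27, 32, 38, 43, 48}, so |A + A| = 15. Thus K = 15/5 = 3. For comparison, the minimum possible |A + A| over all 5-element sets is 2·5 − 1 = 9 (so min K = 9/5), attained only by arithmetic progressions.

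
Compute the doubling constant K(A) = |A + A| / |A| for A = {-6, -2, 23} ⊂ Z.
K = |A + A| / |A| = 6/3 = 2

Enumerate A + A = {a + b : a, b ∈ A}. With |A| = 3, there are |A|^2 = 9 ordered sum pairs; collecting distinct values, A + A = {-12, -8, -4, 17, 21, 46}, so |A + A| = 6. Thus K = 6/3 = 2. For comparison, the minimum possible |A + A| over all 3-element sets is 2·3 − 1 = 5 (so min K = 5/3), attained only by arithmetic progressions.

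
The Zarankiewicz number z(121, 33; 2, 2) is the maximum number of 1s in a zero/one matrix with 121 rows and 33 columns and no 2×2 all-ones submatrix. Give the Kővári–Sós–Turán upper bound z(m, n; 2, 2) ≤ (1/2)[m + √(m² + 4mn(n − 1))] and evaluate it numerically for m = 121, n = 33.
z(121, 33; 2, 2) ≤ (1/2)[121 + √(121² + 4·121·33·32)] = (1/2)[121 + √525745] = 423.0414

Kővári–Sós–Turán: let r_1, ..., r_121 be the row sums and z = Σ r_i the total number of 1s. Each pair of columns can share at most one row with both entries 1 (else a 2×2 all-ones block appears), so Σ_i C(r_i, 2) ≤ C(33, 2) = 528. By convexity Σ_i C(r_i, 2) ≥ 121·C(z/121, 2) = z(z − 121)/(2·121), giving z² − 121z − 121·33·32 ≤ 0 and hence z ≤ (1/2)[121 + √(14641 + 4·127776)] = (1/2)[121 + √525745] ≈ (1/2)(121 + 725.0828) = 423.0414.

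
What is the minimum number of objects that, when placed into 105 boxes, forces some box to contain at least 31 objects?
n = (31 − 1)·105 + 1 = 3151

By the generalised pigeonhole principle, to guarantee some box contains ≥ r objects we need more than (r − 1) · k objects total. Threshold: n = (r − 1) · k + 1. With r = 31 and k = 105: n = 30 · 105 + 1 = 3150 + 1 = 3151. For n = 3150 = 30 · 105, we can put exactly 30 objects in every box, avoiding 31 in any single one — so 3151 is tight.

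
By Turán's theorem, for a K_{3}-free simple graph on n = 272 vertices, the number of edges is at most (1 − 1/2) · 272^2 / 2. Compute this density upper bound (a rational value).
Turán density bound = (1/2) · 272^2/2 = 18496

Turán's theorem: ex(n, K_{r+1}) is achieved by the complete r-partite Turán graph T(n, r) with parts as balanced as possible, and is at most (1 − 1/r) · n^2/2. For r = 2, n = 272: the density bound is (1/2) · 73984/2 = 18496. Since 2 ∣ 272, the Turán graph T(272, 2) has parts of equal size 136, and its edge count e(T(272, 2)) = 18496 attains the density bound exactly.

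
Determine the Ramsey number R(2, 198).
R(2, 198) = 198

R(2, k) = k for all k ≥ 2: in a 2-colouring of K_k, either some edge is red (a red K_2) or all edges are blue (a blue K_k). And K_{197} coloured all-blue has no blue K_198, so R(2, 198) > 197. Hence R(2, 198) = 198.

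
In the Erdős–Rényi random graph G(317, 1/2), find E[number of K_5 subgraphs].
E[# K_5] = C(317, 5) · (1/2)^C(5, 2) = 25843399323 / 2^10 ≈ 25237694.651367

For each 5-subset S of vertices (there are C(317, 5) = 25843399323 such S), let X_S = 1 if S induces a K_5 (all C(5, 2) = 10 edges present). Then P(X_S = 1) = (1/2)^10 = 1/1024. By linearity of expectation, E[# K_5] = C(317, 5) · (1/2)^10 = 25843399323 / 1024 ≈ 25237694.651367.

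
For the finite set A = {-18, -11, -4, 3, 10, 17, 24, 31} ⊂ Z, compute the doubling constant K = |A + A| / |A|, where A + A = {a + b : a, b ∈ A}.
K = |A + A| / |A| = 15/8

Enumerate A + A = {a + b : a, b ∈ A}. With |A| = 8, there are |A|^2 = 64 ordered sum pairs; collecting distinct values, A + A = {-36, -29, -22, -15, -8, -1, 6, 13, 20, 27, 34, 41, 48, 55, 62}, so |A + A| = 15. Thus K = 15/8. Here |A + A| = 2|A| − 1 = 15, the minimum possible — so K = 15/8 is minimal, which holds iff A is an arithmetic progression.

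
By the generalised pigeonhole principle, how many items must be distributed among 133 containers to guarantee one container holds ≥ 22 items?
n = (22 − 1)·133 + 1 = 2794

By the generalised pigeonhole principle, to guarantee some box contains ≥ r objects we need more than (r − 1) · k objects total. Threshold: n = (r − 1) · k + 1. With r = 22 and k = 133: n = 21 · 133 + 1 = 2793 + 1 = 2794. For n = 2793 = 21 · 133, we can put exactly 21 objects in every box, avoiding 22 in any single one — so 2794 is tight.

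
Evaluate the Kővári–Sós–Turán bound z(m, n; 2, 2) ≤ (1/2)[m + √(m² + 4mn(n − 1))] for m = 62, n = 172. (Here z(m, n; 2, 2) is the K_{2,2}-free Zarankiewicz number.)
z(62, 172; 2, 2) ≤ (1/2)[62 + √(62² + 4·62·172·171)] = (1/2)[62 + √7298020] = 1381.7424

Kővári–Sós–Turán: let r_1, ..., r_62 be the row sums and z = Σ r_i the total number of 1s. Each pair of columns can share at most one row with both entries 1 (else a 2×2 all-ones block appears), so Σ_i C(r_i, 2) ≤ C(172, 2) = 14706. By convexity Σ_i C(r_i, 2) ≥ 62·C(z/62, 2) = z(z − 62)/(2·62), giving z² − 62z − 62·172·171 ≤ 0 and hence z ≤ (1/2)[62 + √(3844 + 4·1823544)] = (1/2)[62 + √7298020] ≈ (1/2)(62 + 2701.4848) = 1381.7424.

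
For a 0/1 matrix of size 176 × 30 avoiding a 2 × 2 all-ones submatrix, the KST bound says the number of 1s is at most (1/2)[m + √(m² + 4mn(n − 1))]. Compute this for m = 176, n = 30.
z(176, 30; 2, 2) ≤ (1/2)[176 + √(176² + 4·176·30·29)] = (1/2)[176 + √643456] = 489.0785

Kővári–Sós–Turán: let r_1, ..., r_176 be the row sums and z = Σ r_i the total number of 1s. Each pair of columns can share at most one row with both entries 1 (else a 2×2 all-ones block appears), so Σ_i C(r_i, 2) ≤ C(30, 2) = 435. By convexity Σ_i C(r_i, 2) ≥ 176·C(z/176, 2) = z(z − 176)/(2·176), giving z² − 176z − 176·30·29 ≤ 0 and hence z ≤ (1/2)[176 + √(30976 + 4·153120)] = (1/2)[176 + √643456] ≈ (1/2)(176 + 802.1571) = 489.0785.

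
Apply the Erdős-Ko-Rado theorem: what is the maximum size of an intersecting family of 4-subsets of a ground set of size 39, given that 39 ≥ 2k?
max |F| = C(38, 3) = 8436

Erdős-Ko-Rado (1961): when n ≥ 2k, max |F| = C(n−1, k−1). The bound is attained by the star {A : i ∈ A} for any fixed i ∈ [n]. Here C(39−1, 4−1) = C(38, 3) = 8436.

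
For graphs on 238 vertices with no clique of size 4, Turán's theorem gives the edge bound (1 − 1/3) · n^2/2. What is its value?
Turán density bound = (2/3) · 238^2/2 = 56644/3 ≈ 18881.3333

Turán's theorem: ex(n, K_{r+1}) is achieved by the complete r-partite Turán graph T(n, r) with parts as balanced as possible, and is at most (1 − 1/r) · n^2/2. For r = 3, n = 238: the density bound is (2/3) · 56644/2 = 56644/3 ≈ 18881.3333. The integer-valued extremum is e(T(238, 3)) = 18881, which is strictly less than the density bound 56644/3 since 3 ∤ 238 (the parts of T(238, 3) cannot all be equal).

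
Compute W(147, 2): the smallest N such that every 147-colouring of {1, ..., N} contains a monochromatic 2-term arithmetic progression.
W(147, 2) = 147 + 1 = 148

A 2-term AP is any pair of integers, so a monochromatic 2-AP exists iff some colour is used at least twice. With 147 colours, the colouring i ↦ i on {1, ..., 147} uses each colour once, avoiding any monochromatic pair, so W(147, 2) > 147. For {1, ..., 148}, pigeonhole forces two integers of the same colour, which form a monochromatic 2-AP. Hence W(147, 2) = 148.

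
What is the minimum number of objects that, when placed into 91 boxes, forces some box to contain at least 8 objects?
n = (8 − 1)·91 + 1 = 638

By the generalised pigeonhole principle, to guarantee some box contains ≥ r objects we need more than (r − 1) · k objects total. Threshold: n = (r − 1) · k + 1. With r = 8 and k = 91: n = 7 · 91 + 1 = 637 + 1 = 638. For n = 637 = 7 · 91, we can put exactly 7 objects in every box, avoiding 8 in any single one — so 638 is tight.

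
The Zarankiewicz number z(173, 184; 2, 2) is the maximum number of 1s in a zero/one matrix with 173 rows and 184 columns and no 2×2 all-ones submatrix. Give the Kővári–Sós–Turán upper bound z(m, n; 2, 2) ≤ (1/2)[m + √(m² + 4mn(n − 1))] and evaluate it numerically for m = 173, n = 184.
z(173, 184; 2, 2) ≤ (1/2)[173 + √(173² + 4·173·184·183)] = (1/2)[173 + √23330953] = 2501.6063

Kővári–Sós–Turán: let r_1, ..., r_173 be the row sums and z = Σ r_i the total number of 1s. Each pair of columns can share at most one row with both entries 1 (else a 2×2 all-ones block appears), so Σ_i C(r_i, 2) ≤ C(184, 2) = 16836. By convexity Σ_i C(r_i, 2) ≥ 173·C(z/173, 2) = z(z − 173)/(2·173), giving z² − 173z − 173·184·183 ≤ 0 and hence z ≤ (1/2)[173 + √(29929 + 4·5825256)] = (1/2)[173 + √23330953] ≈ (1/2)(173 + 4830.2125) = 2501.6063.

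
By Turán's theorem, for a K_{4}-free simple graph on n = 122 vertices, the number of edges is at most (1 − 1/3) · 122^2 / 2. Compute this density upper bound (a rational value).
Turán density bound = (2/3) · 122^2/2 = 14884/3 ≈ 4961.3333

Turán's theorem: ex(n, K_{r+1}) is achieved by the complete r-partite Turán graph T(n, r) with parts as balanced as possible, and is at most (1 − 1/r) · n^2/2. For r = 3, n = 122: the density bound is (2/3) · 14884/2 = 14884/3 ≈ 4961.3333. The integer-valued extremum is e(T(122, 3)) = 4961, which is strictly less than the density bound 14884/3 since 3 ∤ 122 (the parts of T(122, 3) cannot all be equal).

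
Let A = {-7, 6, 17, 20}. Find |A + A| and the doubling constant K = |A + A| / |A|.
K = |A + A| / |A| = 10/4 = 5/2

Enumerate A + A = {a + b : a, b ∈ A}. With |A| = 4, there are |A|^2 = 16 ordered sum pairs; collecting distinct values, A + A = {-14, -1, 10, 12, 13, 23, 26, 34, 37, 40}, so |A + A| = 10. Thus K = 10/4 = 5/2. For comparison, the minimum possible |A + A| over all 4-element sets is 2·4 − 1 = 7 (so min K = 7/4), attained only by arithmetic progressions.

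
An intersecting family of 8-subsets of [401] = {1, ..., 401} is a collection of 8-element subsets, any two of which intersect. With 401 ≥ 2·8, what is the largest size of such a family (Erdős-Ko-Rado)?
max |F| = C(400, 7) = 308364541201200

The Erdős-Ko-Rado theorem states: for n ≥ 2k, an intersecting family of k-subsets of an n-element set has size at most C(n − 1, k − 1), with equality for 'star' families {A ⊆ [n] : |A| = k, i ∈ A} (fix an element i). For n = 401, k = 8: C(400, 7) = 308364541201200.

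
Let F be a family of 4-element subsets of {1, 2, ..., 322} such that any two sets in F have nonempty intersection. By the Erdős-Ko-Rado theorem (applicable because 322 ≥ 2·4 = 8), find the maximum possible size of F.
max |F| = C(321, 3) = 5461280

Erdős-Ko-Rado (1961): when n ≥ 2k, max |F| = C(n−1, k−1). The bound is attained by the star {A : i ∈ A} for any fixed i ∈ [n]. Here C(322−1, 4−1) = C(321, 3) = 5461280.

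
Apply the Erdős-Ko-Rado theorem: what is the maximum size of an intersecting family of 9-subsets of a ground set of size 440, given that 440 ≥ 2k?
max |F| = C(439, 8) = 32087557740825918

The Erdős-Ko-Rado theorem states: for n ≥ 2k, an intersecting family of k-subsets of an n-element set has size at most C(n − 1, k − 1), with equality for 'star' families {A ⊆ [n] : |A| = k, i ∈ A} (fix an element i). For n = 440, k = 9: C(439, 8) = 32087557740825918.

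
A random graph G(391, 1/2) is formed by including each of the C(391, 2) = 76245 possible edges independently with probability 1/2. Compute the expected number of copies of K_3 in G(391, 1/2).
E[# K_3] = C(391, 3) · (1/2)^C(3, 2) = 9886435 / 2^3 = 1235804.375

For each 3-subset S of vertices (there are C(391, 3) = 9886435 such S), let X_S = 1 if S induces a K_3 (all C(3, 2) = 3 edges present). Then P(X_S = 1) = (1/2)^3 = 1/8. By linearity of expectation, E[# K_3] = C(391, 3) · (1/2)^3 = 9886435 / 8 = 1235804.375.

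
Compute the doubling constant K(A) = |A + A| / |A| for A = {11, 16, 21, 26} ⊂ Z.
K = |A + A| / |A| = 7/4

Enumerate A + A = {a + b : a, b ∈ A}. With |A| = 4, there are |A|^2 = 16 ordered sum pairs; collecting distinct values, A + A = {22, 27, 32, 37, 42, 47, 52}, so |A + A| = 7. Thus K = 7/4. Here |A + A| = 2|A| − 1 = 7, the minimum possible — so K = 7/4 is minimal, which holds iff A is an arithmetic progression.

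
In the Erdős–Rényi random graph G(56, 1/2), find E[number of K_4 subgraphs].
E[# K_4] = C(56, 4) · (1/2)^C(4, 2) = 367290 / 2^6 = 183645/32 = 5738.90625

For each 4-subset S of vertices (there are C(56, 4) = 367290 such S), let X_S = 1 if S induces a K_4 (all C(4, 2) = 6 edges present). Then P(X_S = 1) = (1/2)^6 = 1/64. By linearity of expectation, E[# K_4] = C(56, 4) · (1/2)^6 = 367290 / 64 = 183645/32 = 5738.90625.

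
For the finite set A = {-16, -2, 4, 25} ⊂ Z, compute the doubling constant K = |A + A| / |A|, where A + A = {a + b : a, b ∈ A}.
K = |A + A| / |A| = 10/4 = 5/2

Enumerate A + A = {a + b : a, b ∈ A}. With |A| = 4, there are |A|^2 = 16 ordered sum pairs; collecting distinct values, A + A = {-32, -18, -12, -4, 2, 8, 9, 23, 29, 50}, so |A + A| = 10. Thus K = 10/4 = 5/2. For comparison, the minimum possible |A + A| over all 4-element sets is 2·4 − 1 = 7 (so min K = 7/4), attained only by arithmetic progressions.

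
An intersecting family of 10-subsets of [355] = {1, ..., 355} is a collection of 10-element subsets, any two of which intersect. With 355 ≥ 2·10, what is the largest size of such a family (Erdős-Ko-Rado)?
max |F| = C(354, 9) = 217141584867241320

The Erdős-Ko-Rado theorem states: for n ≥ 2k, an intersecting family of k-subsets of an n-element set has size at most C(n − 1, k − 1), with equality for 'star' families {A ⊆ [n] : |A| = k, i ∈ A} (fix an element i). For n = 355, k = 10: C(354, 9) = 217141584867241320.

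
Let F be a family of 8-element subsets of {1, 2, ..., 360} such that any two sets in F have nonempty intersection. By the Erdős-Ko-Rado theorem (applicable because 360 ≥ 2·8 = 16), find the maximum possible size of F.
max |F| = C(359, 7) = 143771059536281

Erdős-Ko-Rado (1961): when n ≥ 2k, max |F| = C(n−1, k−1). The bound is attained by the star {A : i ∈ A} for any fixed i ∈ [n]. Here C(360−1, 8−1) = C(359, 7) = 143771059536281.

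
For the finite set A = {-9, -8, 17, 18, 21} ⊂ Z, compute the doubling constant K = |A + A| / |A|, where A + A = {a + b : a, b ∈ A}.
K = |A + A| / |A| = 14/5

Enumerate A + A = {a + b : a, b ∈ A}. With |A| = 5, there are |A|^2 = 25 ordered sum pairs; collecting distinct values, A + A = {-18, -17, -16, 8, 9, 10, 12, 13, 34, 35, 36, 38, 39, 42}, so |A + A| = 14. Thus K = 14/5. For comparison, the minimum possible |A + A| over all 5-element sets is 2·5 − 1 = 9 (so min K = 9/5), attained only by arithmetic progressions.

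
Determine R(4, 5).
R(4, 5) = 25

Lower bound: an explicit 2-colouring of K_{24} (typically a Paley-type or other structured construction) avoids a red K_4 and a blue K_5, showing R(4, 5) > 24.
Upper bound: the simple Erdős–Szekeres recurrence only gives R(4, 5) ≤ 32; the tight bound R(4, 5) ≤ 25 requires a sharper case analysis (or computer search) of 2-colourings of K_{25}.
Hence R(4, 5) = 25.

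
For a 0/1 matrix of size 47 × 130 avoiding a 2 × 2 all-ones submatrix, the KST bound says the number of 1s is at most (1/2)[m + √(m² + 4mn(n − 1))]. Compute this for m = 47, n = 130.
z(47, 130; 2, 2) ≤ (1/2)[47 + √(47² + 4·47·130·129)] = (1/2)[47 + √3154969] = 911.6116

Kővári–Sós–Turán: let r_1, ..., r_47 be the row sums and z = Σ r_i the total number of 1s. Each pair of columns can share at most one row with both entries 1 (else a 2×2 all-ones block appears), so Σ_i C(r_i, 2) ≤ C(130, 2) = 8385. By convexity Σ_i C(r_i, 2) ≥ 47·C(z/47, 2) = z(z − 47)/(2·47), giving z² − 47z − 47·130·129 ≤ 0 and hence z ≤ (1/2)[47 + √(2209 + 4·788190)] = (1/2)[47 + √3154969] ≈ (1/2)(47 + 1776.2232) = 911.6116.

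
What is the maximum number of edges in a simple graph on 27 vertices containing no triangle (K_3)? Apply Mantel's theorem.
ex(27, K_3) = ⌊27^2/4⌋ = 182

Mantel (1907): a triangle-free graph on n vertices has at most ⌊n^2/4⌋ edges, with equality for the complete bipartite graph K_{⌊n/2⌋, ⌈n/2⌉}. For n = 27: ⌊27^2/4⌋ = ⌊729/4⌋ = 182. The extremal graph is K_{13, 14}, which has 13·14 = 182 edges.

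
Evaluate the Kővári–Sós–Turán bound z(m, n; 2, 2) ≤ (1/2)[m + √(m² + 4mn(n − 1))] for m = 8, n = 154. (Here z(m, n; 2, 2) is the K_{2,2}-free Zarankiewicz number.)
z(8, 154; 2, 2) ≤ (1/2)[8 + √(8² + 4·8·154·153)] = (1/2)[8 + √754048] = 438.1797

Kővári–Sós–Turán: let r_1, ..., r_8 be the row sums and z = Σ r_i the total number of 1s. Each pair of columns can share at most one row with both entries 1 (else a 2×2 all-ones block appears), so Σ_i C(r_i, 2) ≤ C(154, 2) = 11781. By convexity Σ_i C(r_i, 2) ≥ 8·C(z/8, 2) = z(z − 8)/(2·8), giving z² − 8z − 8·154·153 ≤ 0 and hence z ≤ (1/2)[8 + √(64 + 4·188496)] = (1/2)[8 + √754048] ≈ (1/2)(8 + 868.3594) = 438.1797.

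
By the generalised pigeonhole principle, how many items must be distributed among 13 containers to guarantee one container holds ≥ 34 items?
n = (34 − 1)·13 + 1 = 430

By the generalised pigeonhole principle, to guarantee some box contains ≥ r objects we need more than (r − 1) · k objects total. Threshold: n = (r − 1) · k + 1. With r = 34 and k = 13: n = 33 · 13 + 1 = 429 + 1 = 430. For n = 429 = 33 · 13, we can put exactly 33 objects in every box, avoiding 34 in any single one — so 430 is tight.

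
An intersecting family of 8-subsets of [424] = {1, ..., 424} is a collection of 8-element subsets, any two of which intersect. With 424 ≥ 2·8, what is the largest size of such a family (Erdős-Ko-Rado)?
max |F| = C(423, 7) = 457383009600297

Erdős-Ko-Rado (1961): when n ≥ 2k, max |F| = C(n−1, k−1). The bound is attained by the star {A : i ∈ A} for any fixed i ∈ [n]. Here C(424−1, 8−1) = C(423, 7) = 457383009600297.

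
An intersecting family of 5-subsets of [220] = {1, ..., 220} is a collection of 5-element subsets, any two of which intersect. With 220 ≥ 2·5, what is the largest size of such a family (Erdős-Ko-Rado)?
max |F| = C(219, 4) = 93240126

Erdős-Ko-Rado (1961): when n ≥ 2k, max |F| = C(n−1, k−1). The bound is attained by the star {A : i ∈ A} for any fixed i ∈ [n]. Here C(220−1, 5−1) = C(219, 4) = 93240126.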